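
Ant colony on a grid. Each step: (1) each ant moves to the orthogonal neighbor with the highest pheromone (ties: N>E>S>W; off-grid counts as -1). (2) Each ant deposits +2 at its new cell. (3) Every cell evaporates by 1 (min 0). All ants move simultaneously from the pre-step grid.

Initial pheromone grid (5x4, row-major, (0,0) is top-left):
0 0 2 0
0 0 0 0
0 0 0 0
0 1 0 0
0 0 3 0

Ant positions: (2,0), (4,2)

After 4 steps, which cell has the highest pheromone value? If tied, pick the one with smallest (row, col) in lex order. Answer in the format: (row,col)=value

Step 1: ant0:(2,0)->N->(1,0) | ant1:(4,2)->N->(3,2)
  grid max=2 at (4,2)
Step 2: ant0:(1,0)->N->(0,0) | ant1:(3,2)->S->(4,2)
  grid max=3 at (4,2)
Step 3: ant0:(0,0)->E->(0,1) | ant1:(4,2)->N->(3,2)
  grid max=2 at (4,2)
Step 4: ant0:(0,1)->E->(0,2) | ant1:(3,2)->S->(4,2)
  grid max=3 at (4,2)
Final grid:
  0 0 1 0
  0 0 0 0
  0 0 0 0
  0 0 0 0
  0 0 3 0
Max pheromone 3 at (4,2)

Answer: (4,2)=3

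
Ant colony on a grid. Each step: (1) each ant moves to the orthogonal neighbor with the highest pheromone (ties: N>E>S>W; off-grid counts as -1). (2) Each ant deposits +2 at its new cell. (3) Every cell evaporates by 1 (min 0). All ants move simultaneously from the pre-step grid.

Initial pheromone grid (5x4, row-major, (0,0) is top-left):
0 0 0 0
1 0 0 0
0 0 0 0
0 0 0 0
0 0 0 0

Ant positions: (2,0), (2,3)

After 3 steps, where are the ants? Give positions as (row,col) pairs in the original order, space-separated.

Step 1: ant0:(2,0)->N->(1,0) | ant1:(2,3)->N->(1,3)
  grid max=2 at (1,0)
Step 2: ant0:(1,0)->N->(0,0) | ant1:(1,3)->N->(0,3)
  grid max=1 at (0,0)
Step 3: ant0:(0,0)->S->(1,0) | ant1:(0,3)->S->(1,3)
  grid max=2 at (1,0)

(1,0) (1,3)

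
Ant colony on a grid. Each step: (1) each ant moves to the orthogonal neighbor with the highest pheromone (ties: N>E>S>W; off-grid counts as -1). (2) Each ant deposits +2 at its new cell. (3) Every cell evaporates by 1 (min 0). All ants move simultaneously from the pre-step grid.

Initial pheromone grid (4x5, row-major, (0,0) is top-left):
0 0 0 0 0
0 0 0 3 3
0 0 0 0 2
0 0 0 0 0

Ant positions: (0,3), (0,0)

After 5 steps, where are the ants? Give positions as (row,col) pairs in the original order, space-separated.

Step 1: ant0:(0,3)->S->(1,3) | ant1:(0,0)->E->(0,1)
  grid max=4 at (1,3)
Step 2: ant0:(1,3)->E->(1,4) | ant1:(0,1)->E->(0,2)
  grid max=3 at (1,3)
Step 3: ant0:(1,4)->W->(1,3) | ant1:(0,2)->E->(0,3)
  grid max=4 at (1,3)
Step 4: ant0:(1,3)->E->(1,4) | ant1:(0,3)->S->(1,3)
  grid max=5 at (1,3)
Step 5: ant0:(1,4)->W->(1,3) | ant1:(1,3)->E->(1,4)
  grid max=6 at (1,3)

(1,3) (1,4)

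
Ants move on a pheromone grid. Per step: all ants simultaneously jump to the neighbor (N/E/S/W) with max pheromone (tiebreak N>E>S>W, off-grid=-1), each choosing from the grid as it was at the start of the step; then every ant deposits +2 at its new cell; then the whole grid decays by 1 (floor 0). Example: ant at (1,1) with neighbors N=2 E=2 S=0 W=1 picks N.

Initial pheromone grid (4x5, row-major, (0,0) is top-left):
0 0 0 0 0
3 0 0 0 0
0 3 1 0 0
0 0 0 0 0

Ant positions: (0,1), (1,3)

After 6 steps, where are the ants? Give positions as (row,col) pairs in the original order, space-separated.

Step 1: ant0:(0,1)->E->(0,2) | ant1:(1,3)->N->(0,3)
  grid max=2 at (1,0)
Step 2: ant0:(0,2)->E->(0,3) | ant1:(0,3)->W->(0,2)
  grid max=2 at (0,2)
Step 3: ant0:(0,3)->W->(0,2) | ant1:(0,2)->E->(0,3)
  grid max=3 at (0,2)
Step 4: ant0:(0,2)->E->(0,3) | ant1:(0,3)->W->(0,2)
  grid max=4 at (0,2)
Step 5: ant0:(0,3)->W->(0,2) | ant1:(0,2)->E->(0,3)
  grid max=5 at (0,2)
Step 6: ant0:(0,2)->E->(0,3) | ant1:(0,3)->W->(0,2)
  grid max=6 at (0,2)

(0,3) (0,2)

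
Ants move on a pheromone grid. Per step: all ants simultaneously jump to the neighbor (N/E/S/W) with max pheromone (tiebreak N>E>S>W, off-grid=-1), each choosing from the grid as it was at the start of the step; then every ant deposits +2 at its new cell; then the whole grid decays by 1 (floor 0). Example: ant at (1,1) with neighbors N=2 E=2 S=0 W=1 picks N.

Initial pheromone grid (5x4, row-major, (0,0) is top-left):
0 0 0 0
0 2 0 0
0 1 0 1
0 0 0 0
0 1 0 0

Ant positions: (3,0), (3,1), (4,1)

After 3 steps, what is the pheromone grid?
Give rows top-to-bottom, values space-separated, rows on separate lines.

After step 1: ants at (2,0),(2,1),(3,1)
  0 0 0 0
  0 1 0 0
  1 2 0 0
  0 1 0 0
  0 0 0 0
After step 2: ants at (2,1),(1,1),(2,1)
  0 0 0 0
  0 2 0 0
  0 5 0 0
  0 0 0 0
  0 0 0 0
After step 3: ants at (1,1),(2,1),(1,1)
  0 0 0 0
  0 5 0 0
  0 6 0 0
  0 0 0 0
  0 0 0 0

0 0 0 0
0 5 0 0
0 6 0 0
0 0 0 0
0 0 0 0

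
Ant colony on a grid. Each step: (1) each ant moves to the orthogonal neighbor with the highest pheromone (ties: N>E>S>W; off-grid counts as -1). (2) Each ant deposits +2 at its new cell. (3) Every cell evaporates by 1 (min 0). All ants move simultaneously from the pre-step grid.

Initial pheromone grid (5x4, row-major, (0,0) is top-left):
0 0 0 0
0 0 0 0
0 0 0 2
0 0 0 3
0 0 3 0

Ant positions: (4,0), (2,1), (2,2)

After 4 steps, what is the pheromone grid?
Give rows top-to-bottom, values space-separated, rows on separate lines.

After step 1: ants at (3,0),(1,1),(2,3)
  0 0 0 0
  0 1 0 0
  0 0 0 3
  1 0 0 2
  0 0 2 0
After step 2: ants at (2,0),(0,1),(3,3)
  0 1 0 0
  0 0 0 0
  1 0 0 2
  0 0 0 3
  0 0 1 0
After step 3: ants at (1,0),(0,2),(2,3)
  0 0 1 0
  1 0 0 0
  0 0 0 3
  0 0 0 2
  0 0 0 0
After step 4: ants at (0,0),(0,3),(3,3)
  1 0 0 1
  0 0 0 0
  0 0 0 2
  0 0 0 3
  0 0 0 0

1 0 0 1
0 0 0 0
0 0 0 2
0 0 0 3
0 0 0 0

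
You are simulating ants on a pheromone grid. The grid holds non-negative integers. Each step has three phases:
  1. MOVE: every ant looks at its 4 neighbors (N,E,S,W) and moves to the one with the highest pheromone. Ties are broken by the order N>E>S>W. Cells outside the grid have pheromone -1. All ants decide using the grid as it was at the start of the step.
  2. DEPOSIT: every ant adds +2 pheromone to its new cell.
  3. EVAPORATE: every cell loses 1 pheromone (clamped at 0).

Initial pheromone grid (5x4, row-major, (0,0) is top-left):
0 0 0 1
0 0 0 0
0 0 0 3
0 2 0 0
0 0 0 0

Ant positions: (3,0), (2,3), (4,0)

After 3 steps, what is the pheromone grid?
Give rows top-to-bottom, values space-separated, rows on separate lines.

After step 1: ants at (3,1),(1,3),(3,0)
  0 0 0 0
  0 0 0 1
  0 0 0 2
  1 3 0 0
  0 0 0 0
After step 2: ants at (3,0),(2,3),(3,1)
  0 0 0 0
  0 0 0 0
  0 0 0 3
  2 4 0 0
  0 0 0 0
After step 3: ants at (3,1),(1,3),(3,0)
  0 0 0 0
  0 0 0 1
  0 0 0 2
  3 5 0 0
  0 0 0 0

0 0 0 0
0 0 0 1
0 0 0 2
3 5 0 0
0 0 0 0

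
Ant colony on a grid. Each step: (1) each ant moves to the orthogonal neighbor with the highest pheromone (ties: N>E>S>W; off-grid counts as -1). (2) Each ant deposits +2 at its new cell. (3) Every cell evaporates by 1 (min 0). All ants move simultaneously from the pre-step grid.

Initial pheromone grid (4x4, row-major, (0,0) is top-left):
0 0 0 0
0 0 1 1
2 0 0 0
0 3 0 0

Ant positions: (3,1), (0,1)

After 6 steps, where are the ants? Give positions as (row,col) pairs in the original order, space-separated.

Step 1: ant0:(3,1)->N->(2,1) | ant1:(0,1)->E->(0,2)
  grid max=2 at (3,1)
Step 2: ant0:(2,1)->S->(3,1) | ant1:(0,2)->E->(0,3)
  grid max=3 at (3,1)
Step 3: ant0:(3,1)->N->(2,1) | ant1:(0,3)->S->(1,3)
  grid max=2 at (3,1)
Step 4: ant0:(2,1)->S->(3,1) | ant1:(1,3)->N->(0,3)
  grid max=3 at (3,1)
Step 5: ant0:(3,1)->N->(2,1) | ant1:(0,3)->S->(1,3)
  grid max=2 at (3,1)
Step 6: ant0:(2,1)->S->(3,1) | ant1:(1,3)->N->(0,3)
  grid max=3 at (3,1)

(3,1) (0,3)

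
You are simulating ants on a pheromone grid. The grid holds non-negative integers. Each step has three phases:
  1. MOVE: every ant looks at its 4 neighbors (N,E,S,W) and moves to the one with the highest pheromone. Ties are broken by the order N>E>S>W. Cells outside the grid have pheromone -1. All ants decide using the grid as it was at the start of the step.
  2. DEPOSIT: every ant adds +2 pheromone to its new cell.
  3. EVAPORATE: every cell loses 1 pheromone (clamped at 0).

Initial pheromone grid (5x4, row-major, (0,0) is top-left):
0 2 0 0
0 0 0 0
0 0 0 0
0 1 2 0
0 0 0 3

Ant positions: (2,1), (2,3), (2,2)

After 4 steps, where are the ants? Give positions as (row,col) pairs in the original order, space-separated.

Step 1: ant0:(2,1)->S->(3,1) | ant1:(2,3)->N->(1,3) | ant2:(2,2)->S->(3,2)
  grid max=3 at (3,2)
Step 2: ant0:(3,1)->E->(3,2) | ant1:(1,3)->N->(0,3) | ant2:(3,2)->W->(3,1)
  grid max=4 at (3,2)
Step 3: ant0:(3,2)->W->(3,1) | ant1:(0,3)->S->(1,3) | ant2:(3,1)->E->(3,2)
  grid max=5 at (3,2)
Step 4: ant0:(3,1)->E->(3,2) | ant1:(1,3)->N->(0,3) | ant2:(3,2)->W->(3,1)
  grid max=6 at (3,2)

(3,2) (0,3) (3,1)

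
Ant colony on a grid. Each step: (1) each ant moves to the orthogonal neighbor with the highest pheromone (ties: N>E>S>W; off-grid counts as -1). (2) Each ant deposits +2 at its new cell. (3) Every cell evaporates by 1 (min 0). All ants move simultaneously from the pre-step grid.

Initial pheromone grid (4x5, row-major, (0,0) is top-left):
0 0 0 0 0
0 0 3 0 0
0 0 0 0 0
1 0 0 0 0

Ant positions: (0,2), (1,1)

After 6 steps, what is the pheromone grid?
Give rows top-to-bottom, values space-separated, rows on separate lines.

After step 1: ants at (1,2),(1,2)
  0 0 0 0 0
  0 0 6 0 0
  0 0 0 0 0
  0 0 0 0 0
After step 2: ants at (0,2),(0,2)
  0 0 3 0 0
  0 0 5 0 0
  0 0 0 0 0
  0 0 0 0 0
After step 3: ants at (1,2),(1,2)
  0 0 2 0 0
  0 0 8 0 0
  0 0 0 0 0
  0 0 0 0 0
After step 4: ants at (0,2),(0,2)
  0 0 5 0 0
  0 0 7 0 0
  0 0 0 0 0
  0 0 0 0 0
After step 5: ants at (1,2),(1,2)
  0 0 4 0 0
  0 0 10 0 0
  0 0 0 0 0
  0 0 0 0 0
After step 6: ants at (0,2),(0,2)
  0 0 7 0 0
  0 0 9 0 0
  0 0 0 0 0
  0 0 0 0 0

0 0 7 0 0
0 0 9 0 0
0 0 0 0 0
0 0 0 0 0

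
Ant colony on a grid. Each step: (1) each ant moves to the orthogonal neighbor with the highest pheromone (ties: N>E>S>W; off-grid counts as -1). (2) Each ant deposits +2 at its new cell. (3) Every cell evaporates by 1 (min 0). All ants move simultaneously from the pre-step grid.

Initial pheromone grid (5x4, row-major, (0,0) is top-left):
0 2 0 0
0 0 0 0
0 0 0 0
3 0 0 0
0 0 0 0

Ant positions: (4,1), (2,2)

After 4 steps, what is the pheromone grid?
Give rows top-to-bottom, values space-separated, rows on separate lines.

After step 1: ants at (3,1),(1,2)
  0 1 0 0
  0 0 1 0
  0 0 0 0
  2 1 0 0
  0 0 0 0
After step 2: ants at (3,0),(0,2)
  0 0 1 0
  0 0 0 0
  0 0 0 0
  3 0 0 0
  0 0 0 0
After step 3: ants at (2,0),(0,3)
  0 0 0 1
  0 0 0 0
  1 0 0 0
  2 0 0 0
  0 0 0 0
After step 4: ants at (3,0),(1,3)
  0 0 0 0
  0 0 0 1
  0 0 0 0
  3 0 0 0
  0 0 0 0

0 0 0 0
0 0 0 1
0 0 0 0
3 0 0 0
0 0 0 0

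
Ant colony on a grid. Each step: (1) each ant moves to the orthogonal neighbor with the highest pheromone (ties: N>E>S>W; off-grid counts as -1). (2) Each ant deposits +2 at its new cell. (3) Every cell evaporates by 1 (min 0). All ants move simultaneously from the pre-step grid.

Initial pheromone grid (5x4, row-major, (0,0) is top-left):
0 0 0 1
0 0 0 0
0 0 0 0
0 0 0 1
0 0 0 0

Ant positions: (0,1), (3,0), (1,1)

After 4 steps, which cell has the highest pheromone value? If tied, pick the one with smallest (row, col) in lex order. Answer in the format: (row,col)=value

Step 1: ant0:(0,1)->E->(0,2) | ant1:(3,0)->N->(2,0) | ant2:(1,1)->N->(0,1)
  grid max=1 at (0,1)
Step 2: ant0:(0,2)->W->(0,1) | ant1:(2,0)->N->(1,0) | ant2:(0,1)->E->(0,2)
  grid max=2 at (0,1)
Step 3: ant0:(0,1)->E->(0,2) | ant1:(1,0)->N->(0,0) | ant2:(0,2)->W->(0,1)
  grid max=3 at (0,1)
Step 4: ant0:(0,2)->W->(0,1) | ant1:(0,0)->E->(0,1) | ant2:(0,1)->E->(0,2)
  grid max=6 at (0,1)
Final grid:
  0 6 4 0
  0 0 0 0
  0 0 0 0
  0 0 0 0
  0 0 0 0
Max pheromone 6 at (0,1)

Answer: (0,1)=6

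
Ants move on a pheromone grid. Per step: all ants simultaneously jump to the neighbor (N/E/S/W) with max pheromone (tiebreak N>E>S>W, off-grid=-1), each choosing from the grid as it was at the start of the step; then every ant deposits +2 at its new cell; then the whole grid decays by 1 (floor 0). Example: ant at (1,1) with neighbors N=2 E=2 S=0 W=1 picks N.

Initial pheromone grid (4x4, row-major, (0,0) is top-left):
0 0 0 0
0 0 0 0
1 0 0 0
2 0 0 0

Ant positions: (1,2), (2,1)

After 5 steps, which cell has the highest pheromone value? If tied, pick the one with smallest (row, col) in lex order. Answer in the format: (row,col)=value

Step 1: ant0:(1,2)->N->(0,2) | ant1:(2,1)->W->(2,0)
  grid max=2 at (2,0)
Step 2: ant0:(0,2)->E->(0,3) | ant1:(2,0)->S->(3,0)
  grid max=2 at (3,0)
Step 3: ant0:(0,3)->S->(1,3) | ant1:(3,0)->N->(2,0)
  grid max=2 at (2,0)
Step 4: ant0:(1,3)->N->(0,3) | ant1:(2,0)->S->(3,0)
  grid max=2 at (3,0)
Step 5: ant0:(0,3)->S->(1,3) | ant1:(3,0)->N->(2,0)
  grid max=2 at (2,0)
Final grid:
  0 0 0 0
  0 0 0 1
  2 0 0 0
  1 0 0 0
Max pheromone 2 at (2,0)

Answer: (2,0)=2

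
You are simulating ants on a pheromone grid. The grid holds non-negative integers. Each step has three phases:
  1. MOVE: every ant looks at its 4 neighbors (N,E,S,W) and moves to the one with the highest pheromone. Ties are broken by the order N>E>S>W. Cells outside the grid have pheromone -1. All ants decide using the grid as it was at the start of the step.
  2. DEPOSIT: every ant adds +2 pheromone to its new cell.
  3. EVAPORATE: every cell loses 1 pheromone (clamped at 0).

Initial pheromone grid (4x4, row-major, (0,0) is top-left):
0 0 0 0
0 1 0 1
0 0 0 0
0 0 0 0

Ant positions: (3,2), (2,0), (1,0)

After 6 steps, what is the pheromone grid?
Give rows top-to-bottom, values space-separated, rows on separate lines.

After step 1: ants at (2,2),(1,0),(1,1)
  0 0 0 0
  1 2 0 0
  0 0 1 0
  0 0 0 0
After step 2: ants at (1,2),(1,1),(1,0)
  0 0 0 0
  2 3 1 0
  0 0 0 0
  0 0 0 0
After step 3: ants at (1,1),(1,0),(1,1)
  0 0 0 0
  3 6 0 0
  0 0 0 0
  0 0 0 0
After step 4: ants at (1,0),(1,1),(1,0)
  0 0 0 0
  6 7 0 0
  0 0 0 0
  0 0 0 0
After step 5: ants at (1,1),(1,0),(1,1)
  0 0 0 0
  7 10 0 0
  0 0 0 0
  0 0 0 0
After step 6: ants at (1,0),(1,1),(1,0)
  0 0 0 0
  10 11 0 0
  0 0 0 0
  0 0 0 0

0 0 0 0
10 11 0 0
0 0 0 0
0 0 0 0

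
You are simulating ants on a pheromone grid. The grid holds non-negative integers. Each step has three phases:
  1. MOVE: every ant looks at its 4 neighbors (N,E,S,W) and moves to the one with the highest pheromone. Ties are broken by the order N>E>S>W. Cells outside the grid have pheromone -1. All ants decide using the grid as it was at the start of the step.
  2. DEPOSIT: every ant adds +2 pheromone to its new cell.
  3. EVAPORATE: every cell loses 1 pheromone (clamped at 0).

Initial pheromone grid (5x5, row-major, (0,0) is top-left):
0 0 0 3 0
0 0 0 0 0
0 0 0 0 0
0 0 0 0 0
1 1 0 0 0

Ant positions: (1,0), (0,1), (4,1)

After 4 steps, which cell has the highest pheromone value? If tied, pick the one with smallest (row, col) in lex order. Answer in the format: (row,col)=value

Answer: (0,3)=5

Derivation:
Step 1: ant0:(1,0)->N->(0,0) | ant1:(0,1)->E->(0,2) | ant2:(4,1)->W->(4,0)
  grid max=2 at (0,3)
Step 2: ant0:(0,0)->E->(0,1) | ant1:(0,2)->E->(0,3) | ant2:(4,0)->N->(3,0)
  grid max=3 at (0,3)
Step 3: ant0:(0,1)->E->(0,2) | ant1:(0,3)->E->(0,4) | ant2:(3,0)->S->(4,0)
  grid max=2 at (0,3)
Step 4: ant0:(0,2)->E->(0,3) | ant1:(0,4)->W->(0,3) | ant2:(4,0)->N->(3,0)
  grid max=5 at (0,3)
Final grid:
  0 0 0 5 0
  0 0 0 0 0
  0 0 0 0 0
  1 0 0 0 0
  1 0 0 0 0
Max pheromone 5 at (0,3)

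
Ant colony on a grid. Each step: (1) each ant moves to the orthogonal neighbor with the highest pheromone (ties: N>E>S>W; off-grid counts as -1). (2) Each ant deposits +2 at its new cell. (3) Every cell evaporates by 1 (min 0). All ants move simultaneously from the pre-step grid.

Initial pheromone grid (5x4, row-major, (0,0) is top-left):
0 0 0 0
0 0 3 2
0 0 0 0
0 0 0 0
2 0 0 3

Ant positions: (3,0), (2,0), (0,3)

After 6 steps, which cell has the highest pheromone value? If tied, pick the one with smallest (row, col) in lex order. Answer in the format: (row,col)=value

Answer: (1,2)=5

Derivation:
Step 1: ant0:(3,0)->S->(4,0) | ant1:(2,0)->N->(1,0) | ant2:(0,3)->S->(1,3)
  grid max=3 at (1,3)
Step 2: ant0:(4,0)->N->(3,0) | ant1:(1,0)->N->(0,0) | ant2:(1,3)->W->(1,2)
  grid max=3 at (1,2)
Step 3: ant0:(3,0)->S->(4,0) | ant1:(0,0)->E->(0,1) | ant2:(1,2)->E->(1,3)
  grid max=3 at (1,3)
Step 4: ant0:(4,0)->N->(3,0) | ant1:(0,1)->E->(0,2) | ant2:(1,3)->W->(1,2)
  grid max=3 at (1,2)
Step 5: ant0:(3,0)->S->(4,0) | ant1:(0,2)->S->(1,2) | ant2:(1,2)->E->(1,3)
  grid max=4 at (1,2)
Step 6: ant0:(4,0)->N->(3,0) | ant1:(1,2)->E->(1,3) | ant2:(1,3)->W->(1,2)
  grid max=5 at (1,2)
Final grid:
  0 0 0 0
  0 0 5 4
  0 0 0 0
  1 0 0 0
  2 0 0 0
Max pheromone 5 at (1,2)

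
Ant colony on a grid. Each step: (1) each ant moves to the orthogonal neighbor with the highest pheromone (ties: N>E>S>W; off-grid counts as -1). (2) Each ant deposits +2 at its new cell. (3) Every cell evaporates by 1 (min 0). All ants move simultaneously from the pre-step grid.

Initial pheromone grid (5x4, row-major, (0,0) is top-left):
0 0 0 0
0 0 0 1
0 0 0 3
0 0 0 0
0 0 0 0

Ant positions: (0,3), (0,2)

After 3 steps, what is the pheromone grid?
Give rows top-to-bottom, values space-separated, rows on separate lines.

After step 1: ants at (1,3),(0,3)
  0 0 0 1
  0 0 0 2
  0 0 0 2
  0 0 0 0
  0 0 0 0
After step 2: ants at (2,3),(1,3)
  0 0 0 0
  0 0 0 3
  0 0 0 3
  0 0 0 0
  0 0 0 0
After step 3: ants at (1,3),(2,3)
  0 0 0 0
  0 0 0 4
  0 0 0 4
  0 0 0 0
  0 0 0 0

0 0 0 0
0 0 0 4
0 0 0 4
0 0 0 0
0 0 0 0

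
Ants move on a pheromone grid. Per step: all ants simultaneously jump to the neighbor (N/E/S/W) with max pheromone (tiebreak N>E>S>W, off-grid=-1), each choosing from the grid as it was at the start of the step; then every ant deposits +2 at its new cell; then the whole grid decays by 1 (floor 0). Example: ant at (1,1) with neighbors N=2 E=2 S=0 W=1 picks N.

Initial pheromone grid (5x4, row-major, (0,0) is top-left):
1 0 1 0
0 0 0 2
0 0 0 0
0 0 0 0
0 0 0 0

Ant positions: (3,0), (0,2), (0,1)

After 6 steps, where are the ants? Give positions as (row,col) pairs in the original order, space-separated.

Step 1: ant0:(3,0)->N->(2,0) | ant1:(0,2)->E->(0,3) | ant2:(0,1)->E->(0,2)
  grid max=2 at (0,2)
Step 2: ant0:(2,0)->N->(1,0) | ant1:(0,3)->W->(0,2) | ant2:(0,2)->E->(0,3)
  grid max=3 at (0,2)
Step 3: ant0:(1,0)->N->(0,0) | ant1:(0,2)->E->(0,3) | ant2:(0,3)->W->(0,2)
  grid max=4 at (0,2)
Step 4: ant0:(0,0)->E->(0,1) | ant1:(0,3)->W->(0,2) | ant2:(0,2)->E->(0,3)
  grid max=5 at (0,2)
Step 5: ant0:(0,1)->E->(0,2) | ant1:(0,2)->E->(0,3) | ant2:(0,3)->W->(0,2)
  grid max=8 at (0,2)
Step 6: ant0:(0,2)->E->(0,3) | ant1:(0,3)->W->(0,2) | ant2:(0,2)->E->(0,3)
  grid max=9 at (0,2)

(0,3) (0,2) (0,3)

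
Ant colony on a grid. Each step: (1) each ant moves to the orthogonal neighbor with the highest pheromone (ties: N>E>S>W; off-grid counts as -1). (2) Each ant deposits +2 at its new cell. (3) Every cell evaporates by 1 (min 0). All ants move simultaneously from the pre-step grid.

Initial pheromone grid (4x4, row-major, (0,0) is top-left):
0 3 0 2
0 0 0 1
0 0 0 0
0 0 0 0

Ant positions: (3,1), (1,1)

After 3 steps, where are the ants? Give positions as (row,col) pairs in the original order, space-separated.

Step 1: ant0:(3,1)->N->(2,1) | ant1:(1,1)->N->(0,1)
  grid max=4 at (0,1)
Step 2: ant0:(2,1)->N->(1,1) | ant1:(0,1)->E->(0,2)
  grid max=3 at (0,1)
Step 3: ant0:(1,1)->N->(0,1) | ant1:(0,2)->W->(0,1)
  grid max=6 at (0,1)

(0,1) (0,1)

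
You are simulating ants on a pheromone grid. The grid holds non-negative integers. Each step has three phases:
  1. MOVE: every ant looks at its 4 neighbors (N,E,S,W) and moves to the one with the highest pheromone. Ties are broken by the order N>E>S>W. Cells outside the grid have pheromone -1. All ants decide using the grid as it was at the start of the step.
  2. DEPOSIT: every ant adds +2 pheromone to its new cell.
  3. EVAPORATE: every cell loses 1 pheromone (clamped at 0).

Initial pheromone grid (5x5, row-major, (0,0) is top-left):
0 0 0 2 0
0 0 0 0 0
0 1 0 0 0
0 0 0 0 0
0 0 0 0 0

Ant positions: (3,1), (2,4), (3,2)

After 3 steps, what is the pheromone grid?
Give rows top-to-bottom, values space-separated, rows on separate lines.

After step 1: ants at (2,1),(1,4),(2,2)
  0 0 0 1 0
  0 0 0 0 1
  0 2 1 0 0
  0 0 0 0 0
  0 0 0 0 0
After step 2: ants at (2,2),(0,4),(2,1)
  0 0 0 0 1
  0 0 0 0 0
  0 3 2 0 0
  0 0 0 0 0
  0 0 0 0 0
After step 3: ants at (2,1),(1,4),(2,2)
  0 0 0 0 0
  0 0 0 0 1
  0 4 3 0 0
  0 0 0 0 0
  0 0 0 0 0

0 0 0 0 0
0 0 0 0 1
0 4 3 0 0
0 0 0 0 0
0 0 0 0 0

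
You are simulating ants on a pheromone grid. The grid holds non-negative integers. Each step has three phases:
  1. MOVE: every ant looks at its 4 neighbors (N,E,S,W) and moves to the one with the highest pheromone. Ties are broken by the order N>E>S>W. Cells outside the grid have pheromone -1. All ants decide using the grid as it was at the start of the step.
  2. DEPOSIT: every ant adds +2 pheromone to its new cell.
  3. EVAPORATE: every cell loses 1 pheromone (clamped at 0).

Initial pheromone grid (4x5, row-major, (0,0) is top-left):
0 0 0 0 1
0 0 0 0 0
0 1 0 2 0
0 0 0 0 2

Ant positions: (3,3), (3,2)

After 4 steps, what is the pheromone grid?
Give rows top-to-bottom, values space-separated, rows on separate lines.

After step 1: ants at (2,3),(2,2)
  0 0 0 0 0
  0 0 0 0 0
  0 0 1 3 0
  0 0 0 0 1
After step 2: ants at (2,2),(2,3)
  0 0 0 0 0
  0 0 0 0 0
  0 0 2 4 0
  0 0 0 0 0
After step 3: ants at (2,3),(2,2)
  0 0 0 0 0
  0 0 0 0 0
  0 0 3 5 0
  0 0 0 0 0
After step 4: ants at (2,2),(2,3)
  0 0 0 0 0
  0 0 0 0 0
  0 0 4 6 0
  0 0 0 0 0

0 0 0 0 0
0 0 0 0 0
0 0 4 6 0
0 0 0 0 0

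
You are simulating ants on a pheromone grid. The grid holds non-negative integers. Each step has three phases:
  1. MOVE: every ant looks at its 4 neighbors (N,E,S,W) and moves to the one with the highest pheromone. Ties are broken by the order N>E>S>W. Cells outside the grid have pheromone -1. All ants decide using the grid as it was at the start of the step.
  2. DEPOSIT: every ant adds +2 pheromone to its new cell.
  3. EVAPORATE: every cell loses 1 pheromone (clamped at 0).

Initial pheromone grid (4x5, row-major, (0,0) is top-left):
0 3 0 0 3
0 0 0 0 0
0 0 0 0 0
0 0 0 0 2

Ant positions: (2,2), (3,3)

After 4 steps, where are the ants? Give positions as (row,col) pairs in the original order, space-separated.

Step 1: ant0:(2,2)->N->(1,2) | ant1:(3,3)->E->(3,4)
  grid max=3 at (3,4)
Step 2: ant0:(1,2)->N->(0,2) | ant1:(3,4)->N->(2,4)
  grid max=2 at (3,4)
Step 3: ant0:(0,2)->W->(0,1) | ant1:(2,4)->S->(3,4)
  grid max=3 at (3,4)
Step 4: ant0:(0,1)->E->(0,2) | ant1:(3,4)->N->(2,4)
  grid max=2 at (3,4)

(0,2) (2,4)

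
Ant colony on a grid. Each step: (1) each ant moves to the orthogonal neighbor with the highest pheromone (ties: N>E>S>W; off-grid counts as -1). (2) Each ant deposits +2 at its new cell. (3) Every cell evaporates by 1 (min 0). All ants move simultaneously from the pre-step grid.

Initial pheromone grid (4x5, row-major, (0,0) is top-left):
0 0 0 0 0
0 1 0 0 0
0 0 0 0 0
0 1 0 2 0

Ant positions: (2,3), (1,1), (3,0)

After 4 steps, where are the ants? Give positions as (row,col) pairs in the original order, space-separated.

Step 1: ant0:(2,3)->S->(3,3) | ant1:(1,1)->N->(0,1) | ant2:(3,0)->E->(3,1)
  grid max=3 at (3,3)
Step 2: ant0:(3,3)->N->(2,3) | ant1:(0,1)->E->(0,2) | ant2:(3,1)->N->(2,1)
  grid max=2 at (3,3)
Step 3: ant0:(2,3)->S->(3,3) | ant1:(0,2)->E->(0,3) | ant2:(2,1)->S->(3,1)
  grid max=3 at (3,3)
Step 4: ant0:(3,3)->N->(2,3) | ant1:(0,3)->E->(0,4) | ant2:(3,1)->N->(2,1)
  grid max=2 at (3,3)

(2,3) (0,4) (2,1)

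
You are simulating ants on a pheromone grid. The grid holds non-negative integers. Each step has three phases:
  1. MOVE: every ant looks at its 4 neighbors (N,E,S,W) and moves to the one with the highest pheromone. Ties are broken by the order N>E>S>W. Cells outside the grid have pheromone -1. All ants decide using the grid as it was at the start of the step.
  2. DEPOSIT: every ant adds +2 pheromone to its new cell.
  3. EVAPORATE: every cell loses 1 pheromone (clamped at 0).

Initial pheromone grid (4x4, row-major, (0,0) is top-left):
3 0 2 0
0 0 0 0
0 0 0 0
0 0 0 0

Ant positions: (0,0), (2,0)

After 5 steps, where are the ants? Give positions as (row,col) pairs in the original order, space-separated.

Step 1: ant0:(0,0)->E->(0,1) | ant1:(2,0)->N->(1,0)
  grid max=2 at (0,0)
Step 2: ant0:(0,1)->W->(0,0) | ant1:(1,0)->N->(0,0)
  grid max=5 at (0,0)
Step 3: ant0:(0,0)->E->(0,1) | ant1:(0,0)->E->(0,1)
  grid max=4 at (0,0)
Step 4: ant0:(0,1)->W->(0,0) | ant1:(0,1)->W->(0,0)
  grid max=7 at (0,0)
Step 5: ant0:(0,0)->E->(0,1) | ant1:(0,0)->E->(0,1)
  grid max=6 at (0,0)

(0,1) (0,1)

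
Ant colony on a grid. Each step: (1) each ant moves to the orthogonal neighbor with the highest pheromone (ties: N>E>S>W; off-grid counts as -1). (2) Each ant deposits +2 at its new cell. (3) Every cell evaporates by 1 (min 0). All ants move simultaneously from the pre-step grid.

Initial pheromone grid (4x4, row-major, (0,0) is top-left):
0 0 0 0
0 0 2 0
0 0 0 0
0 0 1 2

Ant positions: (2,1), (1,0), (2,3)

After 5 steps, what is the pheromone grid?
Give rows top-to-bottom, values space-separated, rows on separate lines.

After step 1: ants at (1,1),(0,0),(3,3)
  1 0 0 0
  0 1 1 0
  0 0 0 0
  0 0 0 3
After step 2: ants at (1,2),(0,1),(2,3)
  0 1 0 0
  0 0 2 0
  0 0 0 1
  0 0 0 2
After step 3: ants at (0,2),(0,2),(3,3)
  0 0 3 0
  0 0 1 0
  0 0 0 0
  0 0 0 3
After step 4: ants at (1,2),(1,2),(2,3)
  0 0 2 0
  0 0 4 0
  0 0 0 1
  0 0 0 2
After step 5: ants at (0,2),(0,2),(3,3)
  0 0 5 0
  0 0 3 0
  0 0 0 0
  0 0 0 3

0 0 5 0
0 0 3 0
0 0 0 0
0 0 0 3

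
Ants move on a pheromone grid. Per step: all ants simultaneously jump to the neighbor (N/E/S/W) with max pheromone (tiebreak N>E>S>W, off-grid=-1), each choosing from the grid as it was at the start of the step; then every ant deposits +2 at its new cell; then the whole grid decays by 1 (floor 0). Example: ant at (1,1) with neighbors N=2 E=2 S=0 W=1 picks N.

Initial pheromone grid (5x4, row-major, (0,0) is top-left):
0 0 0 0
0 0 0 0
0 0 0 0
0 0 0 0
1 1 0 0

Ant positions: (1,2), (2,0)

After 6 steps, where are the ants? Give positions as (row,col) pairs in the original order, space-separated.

Step 1: ant0:(1,2)->N->(0,2) | ant1:(2,0)->N->(1,0)
  grid max=1 at (0,2)
Step 2: ant0:(0,2)->E->(0,3) | ant1:(1,0)->N->(0,0)
  grid max=1 at (0,0)
Step 3: ant0:(0,3)->S->(1,3) | ant1:(0,0)->E->(0,1)
  grid max=1 at (0,1)
Step 4: ant0:(1,3)->N->(0,3) | ant1:(0,1)->E->(0,2)
  grid max=1 at (0,2)
Step 5: ant0:(0,3)->W->(0,2) | ant1:(0,2)->E->(0,3)
  grid max=2 at (0,2)
Step 6: ant0:(0,2)->E->(0,3) | ant1:(0,3)->W->(0,2)
  grid max=3 at (0,2)

(0,3) (0,2)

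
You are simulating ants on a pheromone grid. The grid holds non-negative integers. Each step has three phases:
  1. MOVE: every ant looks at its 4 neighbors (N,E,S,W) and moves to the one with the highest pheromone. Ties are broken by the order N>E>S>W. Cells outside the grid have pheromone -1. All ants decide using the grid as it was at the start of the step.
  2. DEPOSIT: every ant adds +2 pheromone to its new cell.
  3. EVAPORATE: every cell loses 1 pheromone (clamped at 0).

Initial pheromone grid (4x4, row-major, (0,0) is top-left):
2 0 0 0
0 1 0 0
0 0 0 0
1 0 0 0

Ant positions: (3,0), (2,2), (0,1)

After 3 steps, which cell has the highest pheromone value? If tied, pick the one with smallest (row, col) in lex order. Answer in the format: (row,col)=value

Answer: (0,0)=5

Derivation:
Step 1: ant0:(3,0)->N->(2,0) | ant1:(2,2)->N->(1,2) | ant2:(0,1)->W->(0,0)
  grid max=3 at (0,0)
Step 2: ant0:(2,0)->N->(1,0) | ant1:(1,2)->N->(0,2) | ant2:(0,0)->E->(0,1)
  grid max=2 at (0,0)
Step 3: ant0:(1,0)->N->(0,0) | ant1:(0,2)->W->(0,1) | ant2:(0,1)->W->(0,0)
  grid max=5 at (0,0)
Final grid:
  5 2 0 0
  0 0 0 0
  0 0 0 0
  0 0 0 0
Max pheromone 5 at (0,0)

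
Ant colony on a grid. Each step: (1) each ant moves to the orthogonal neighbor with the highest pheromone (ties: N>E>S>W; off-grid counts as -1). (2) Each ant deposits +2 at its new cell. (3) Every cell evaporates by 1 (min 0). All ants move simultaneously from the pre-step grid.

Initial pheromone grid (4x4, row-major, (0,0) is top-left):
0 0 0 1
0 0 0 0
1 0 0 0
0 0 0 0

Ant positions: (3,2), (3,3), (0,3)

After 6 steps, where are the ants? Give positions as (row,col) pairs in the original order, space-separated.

Step 1: ant0:(3,2)->N->(2,2) | ant1:(3,3)->N->(2,3) | ant2:(0,3)->S->(1,3)
  grid max=1 at (1,3)
Step 2: ant0:(2,2)->E->(2,3) | ant1:(2,3)->N->(1,3) | ant2:(1,3)->S->(2,3)
  grid max=4 at (2,3)
Step 3: ant0:(2,3)->N->(1,3) | ant1:(1,3)->S->(2,3) | ant2:(2,3)->N->(1,3)
  grid max=5 at (1,3)
Step 4: ant0:(1,3)->S->(2,3) | ant1:(2,3)->N->(1,3) | ant2:(1,3)->S->(2,3)
  grid max=8 at (2,3)
Step 5: ant0:(2,3)->N->(1,3) | ant1:(1,3)->S->(2,3) | ant2:(2,3)->N->(1,3)
  grid max=9 at (1,3)
Step 6: ant0:(1,3)->S->(2,3) | ant1:(2,3)->N->(1,3) | ant2:(1,3)->S->(2,3)
  grid max=12 at (2,3)

(2,3) (1,3) (2,3)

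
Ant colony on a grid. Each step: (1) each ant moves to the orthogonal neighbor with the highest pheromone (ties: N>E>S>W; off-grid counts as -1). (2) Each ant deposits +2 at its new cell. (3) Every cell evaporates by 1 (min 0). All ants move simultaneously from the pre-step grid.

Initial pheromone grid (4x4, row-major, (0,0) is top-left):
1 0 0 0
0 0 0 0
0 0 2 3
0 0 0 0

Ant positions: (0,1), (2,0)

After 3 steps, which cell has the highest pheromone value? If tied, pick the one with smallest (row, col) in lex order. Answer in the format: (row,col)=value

Step 1: ant0:(0,1)->W->(0,0) | ant1:(2,0)->N->(1,0)
  grid max=2 at (0,0)
Step 2: ant0:(0,0)->S->(1,0) | ant1:(1,0)->N->(0,0)
  grid max=3 at (0,0)
Step 3: ant0:(1,0)->N->(0,0) | ant1:(0,0)->S->(1,0)
  grid max=4 at (0,0)
Final grid:
  4 0 0 0
  3 0 0 0
  0 0 0 0
  0 0 0 0
Max pheromone 4 at (0,0)

Answer: (0,0)=4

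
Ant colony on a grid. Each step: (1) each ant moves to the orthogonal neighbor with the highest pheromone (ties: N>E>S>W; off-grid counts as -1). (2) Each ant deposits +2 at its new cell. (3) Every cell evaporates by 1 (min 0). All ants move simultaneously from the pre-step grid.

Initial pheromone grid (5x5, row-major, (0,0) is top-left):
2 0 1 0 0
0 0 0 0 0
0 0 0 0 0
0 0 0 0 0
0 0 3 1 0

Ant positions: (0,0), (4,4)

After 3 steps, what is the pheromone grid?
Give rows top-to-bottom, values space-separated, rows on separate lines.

After step 1: ants at (0,1),(4,3)
  1 1 0 0 0
  0 0 0 0 0
  0 0 0 0 0
  0 0 0 0 0
  0 0 2 2 0
After step 2: ants at (0,0),(4,2)
  2 0 0 0 0
  0 0 0 0 0
  0 0 0 0 0
  0 0 0 0 0
  0 0 3 1 0
After step 3: ants at (0,1),(4,3)
  1 1 0 0 0
  0 0 0 0 0
  0 0 0 0 0
  0 0 0 0 0
  0 0 2 2 0

1 1 0 0 0
0 0 0 0 0
0 0 0 0 0
0 0 0 0 0
0 0 2 2 0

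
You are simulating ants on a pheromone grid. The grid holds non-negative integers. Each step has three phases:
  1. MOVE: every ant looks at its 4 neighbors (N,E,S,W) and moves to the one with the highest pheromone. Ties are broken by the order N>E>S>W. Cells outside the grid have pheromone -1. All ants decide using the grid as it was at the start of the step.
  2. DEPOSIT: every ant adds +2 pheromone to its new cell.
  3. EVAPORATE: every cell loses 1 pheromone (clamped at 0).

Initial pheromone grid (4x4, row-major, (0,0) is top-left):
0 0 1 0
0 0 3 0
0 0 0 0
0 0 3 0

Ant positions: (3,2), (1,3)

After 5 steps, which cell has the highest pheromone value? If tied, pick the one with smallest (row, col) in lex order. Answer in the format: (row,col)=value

Step 1: ant0:(3,2)->N->(2,2) | ant1:(1,3)->W->(1,2)
  grid max=4 at (1,2)
Step 2: ant0:(2,2)->N->(1,2) | ant1:(1,2)->S->(2,2)
  grid max=5 at (1,2)
Step 3: ant0:(1,2)->S->(2,2) | ant1:(2,2)->N->(1,2)
  grid max=6 at (1,2)
Step 4: ant0:(2,2)->N->(1,2) | ant1:(1,2)->S->(2,2)
  grid max=7 at (1,2)
Step 5: ant0:(1,2)->S->(2,2) | ant1:(2,2)->N->(1,2)
  grid max=8 at (1,2)
Final grid:
  0 0 0 0
  0 0 8 0
  0 0 5 0
  0 0 0 0
Max pheromone 8 at (1,2)

Answer: (1,2)=8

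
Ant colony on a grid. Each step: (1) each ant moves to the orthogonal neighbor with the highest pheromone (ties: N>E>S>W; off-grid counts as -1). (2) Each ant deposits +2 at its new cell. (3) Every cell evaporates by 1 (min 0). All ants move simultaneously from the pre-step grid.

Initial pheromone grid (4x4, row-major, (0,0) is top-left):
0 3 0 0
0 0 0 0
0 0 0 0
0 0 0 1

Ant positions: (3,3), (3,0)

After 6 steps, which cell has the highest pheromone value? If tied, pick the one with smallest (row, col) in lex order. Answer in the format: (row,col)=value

Answer: (0,2)=2

Derivation:
Step 1: ant0:(3,3)->N->(2,3) | ant1:(3,0)->N->(2,0)
  grid max=2 at (0,1)
Step 2: ant0:(2,3)->N->(1,3) | ant1:(2,0)->N->(1,0)
  grid max=1 at (0,1)
Step 3: ant0:(1,3)->N->(0,3) | ant1:(1,0)->N->(0,0)
  grid max=1 at (0,0)
Step 4: ant0:(0,3)->S->(1,3) | ant1:(0,0)->E->(0,1)
  grid max=1 at (0,1)
Step 5: ant0:(1,3)->N->(0,3) | ant1:(0,1)->E->(0,2)
  grid max=1 at (0,2)
Step 6: ant0:(0,3)->W->(0,2) | ant1:(0,2)->E->(0,3)
  grid max=2 at (0,2)
Final grid:
  0 0 2 2
  0 0 0 0
  0 0 0 0
  0 0 0 0
Max pheromone 2 at (0,2)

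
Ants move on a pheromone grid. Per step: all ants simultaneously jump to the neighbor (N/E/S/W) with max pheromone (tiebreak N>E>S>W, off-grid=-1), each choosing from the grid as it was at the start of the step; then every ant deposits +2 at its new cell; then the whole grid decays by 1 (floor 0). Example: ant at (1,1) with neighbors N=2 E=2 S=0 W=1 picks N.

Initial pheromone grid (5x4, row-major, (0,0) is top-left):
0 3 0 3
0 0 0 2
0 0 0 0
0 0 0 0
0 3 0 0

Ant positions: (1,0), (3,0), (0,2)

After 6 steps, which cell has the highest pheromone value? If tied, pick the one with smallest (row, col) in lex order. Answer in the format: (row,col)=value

Step 1: ant0:(1,0)->N->(0,0) | ant1:(3,0)->N->(2,0) | ant2:(0,2)->E->(0,3)
  grid max=4 at (0,3)
Step 2: ant0:(0,0)->E->(0,1) | ant1:(2,0)->N->(1,0) | ant2:(0,3)->S->(1,3)
  grid max=3 at (0,1)
Step 3: ant0:(0,1)->E->(0,2) | ant1:(1,0)->N->(0,0) | ant2:(1,3)->N->(0,3)
  grid max=4 at (0,3)
Step 4: ant0:(0,2)->E->(0,3) | ant1:(0,0)->E->(0,1) | ant2:(0,3)->S->(1,3)
  grid max=5 at (0,3)
Step 5: ant0:(0,3)->S->(1,3) | ant1:(0,1)->E->(0,2) | ant2:(1,3)->N->(0,3)
  grid max=6 at (0,3)
Step 6: ant0:(1,3)->N->(0,3) | ant1:(0,2)->E->(0,3) | ant2:(0,3)->S->(1,3)
  grid max=9 at (0,3)
Final grid:
  0 1 0 9
  0 0 0 4
  0 0 0 0
  0 0 0 0
  0 0 0 0
Max pheromone 9 at (0,3)

Answer: (0,3)=9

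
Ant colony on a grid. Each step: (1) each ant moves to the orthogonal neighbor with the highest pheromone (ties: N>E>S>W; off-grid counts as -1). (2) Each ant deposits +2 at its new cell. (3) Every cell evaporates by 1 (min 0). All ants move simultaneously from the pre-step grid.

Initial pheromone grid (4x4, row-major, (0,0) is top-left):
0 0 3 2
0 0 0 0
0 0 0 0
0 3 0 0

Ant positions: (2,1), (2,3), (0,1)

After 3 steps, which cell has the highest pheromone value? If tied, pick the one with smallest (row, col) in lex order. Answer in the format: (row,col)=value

Step 1: ant0:(2,1)->S->(3,1) | ant1:(2,3)->N->(1,3) | ant2:(0,1)->E->(0,2)
  grid max=4 at (0,2)
Step 2: ant0:(3,1)->N->(2,1) | ant1:(1,3)->N->(0,3) | ant2:(0,2)->E->(0,3)
  grid max=4 at (0,3)
Step 3: ant0:(2,1)->S->(3,1) | ant1:(0,3)->W->(0,2) | ant2:(0,3)->W->(0,2)
  grid max=6 at (0,2)
Final grid:
  0 0 6 3
  0 0 0 0
  0 0 0 0
  0 4 0 0
Max pheromone 6 at (0,2)

Answer: (0,2)=6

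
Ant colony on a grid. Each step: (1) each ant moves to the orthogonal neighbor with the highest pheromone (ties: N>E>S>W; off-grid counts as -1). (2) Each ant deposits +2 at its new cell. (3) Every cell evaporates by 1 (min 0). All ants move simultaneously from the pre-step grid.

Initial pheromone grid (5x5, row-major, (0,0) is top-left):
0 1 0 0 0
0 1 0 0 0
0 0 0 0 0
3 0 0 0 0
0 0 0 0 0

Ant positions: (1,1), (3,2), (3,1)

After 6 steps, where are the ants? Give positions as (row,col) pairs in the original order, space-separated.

Step 1: ant0:(1,1)->N->(0,1) | ant1:(3,2)->N->(2,2) | ant2:(3,1)->W->(3,0)
  grid max=4 at (3,0)
Step 2: ant0:(0,1)->E->(0,2) | ant1:(2,2)->N->(1,2) | ant2:(3,0)->N->(2,0)
  grid max=3 at (3,0)
Step 3: ant0:(0,2)->S->(1,2) | ant1:(1,2)->N->(0,2) | ant2:(2,0)->S->(3,0)
  grid max=4 at (3,0)
Step 4: ant0:(1,2)->N->(0,2) | ant1:(0,2)->S->(1,2) | ant2:(3,0)->N->(2,0)
  grid max=3 at (0,2)
Step 5: ant0:(0,2)->S->(1,2) | ant1:(1,2)->N->(0,2) | ant2:(2,0)->S->(3,0)
  grid max=4 at (0,2)
Step 6: ant0:(1,2)->N->(0,2) | ant1:(0,2)->S->(1,2) | ant2:(3,0)->N->(2,0)
  grid max=5 at (0,2)

(0,2) (1,2) (2,0)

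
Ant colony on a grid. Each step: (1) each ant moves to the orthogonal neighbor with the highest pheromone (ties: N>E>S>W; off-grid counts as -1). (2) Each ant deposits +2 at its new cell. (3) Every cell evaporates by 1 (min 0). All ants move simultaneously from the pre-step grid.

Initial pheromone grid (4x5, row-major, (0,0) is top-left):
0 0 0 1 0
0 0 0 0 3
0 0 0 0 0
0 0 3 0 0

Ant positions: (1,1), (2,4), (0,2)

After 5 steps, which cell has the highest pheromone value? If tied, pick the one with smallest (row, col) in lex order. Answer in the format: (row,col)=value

Answer: (1,4)=10

Derivation:
Step 1: ant0:(1,1)->N->(0,1) | ant1:(2,4)->N->(1,4) | ant2:(0,2)->E->(0,3)
  grid max=4 at (1,4)
Step 2: ant0:(0,1)->E->(0,2) | ant1:(1,4)->N->(0,4) | ant2:(0,3)->E->(0,4)
  grid max=3 at (0,4)
Step 3: ant0:(0,2)->E->(0,3) | ant1:(0,4)->S->(1,4) | ant2:(0,4)->S->(1,4)
  grid max=6 at (1,4)
Step 4: ant0:(0,3)->E->(0,4) | ant1:(1,4)->N->(0,4) | ant2:(1,4)->N->(0,4)
  grid max=7 at (0,4)
Step 5: ant0:(0,4)->S->(1,4) | ant1:(0,4)->S->(1,4) | ant2:(0,4)->S->(1,4)
  grid max=10 at (1,4)
Final grid:
  0 0 0 0 6
  0 0 0 0 10
  0 0 0 0 0
  0 0 0 0 0
Max pheromone 10 at (1,4)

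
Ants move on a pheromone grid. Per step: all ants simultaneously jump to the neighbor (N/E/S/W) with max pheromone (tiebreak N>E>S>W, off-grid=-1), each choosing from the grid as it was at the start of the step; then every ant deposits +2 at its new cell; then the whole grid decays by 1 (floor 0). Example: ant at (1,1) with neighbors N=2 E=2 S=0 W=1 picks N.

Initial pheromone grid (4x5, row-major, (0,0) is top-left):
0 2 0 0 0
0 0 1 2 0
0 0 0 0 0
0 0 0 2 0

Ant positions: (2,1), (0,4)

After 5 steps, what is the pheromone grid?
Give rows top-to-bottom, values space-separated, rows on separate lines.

After step 1: ants at (1,1),(1,4)
  0 1 0 0 0
  0 1 0 1 1
  0 0 0 0 0
  0 0 0 1 0
After step 2: ants at (0,1),(1,3)
  0 2 0 0 0
  0 0 0 2 0
  0 0 0 0 0
  0 0 0 0 0
After step 3: ants at (0,2),(0,3)
  0 1 1 1 0
  0 0 0 1 0
  0 0 0 0 0
  0 0 0 0 0
After step 4: ants at (0,3),(1,3)
  0 0 0 2 0
  0 0 0 2 0
  0 0 0 0 0
  0 0 0 0 0
After step 5: ants at (1,3),(0,3)
  0 0 0 3 0
  0 0 0 3 0
  0 0 0 0 0
  0 0 0 0 0

0 0 0 3 0
0 0 0 3 0
0 0 0 0 0
0 0 0 0 0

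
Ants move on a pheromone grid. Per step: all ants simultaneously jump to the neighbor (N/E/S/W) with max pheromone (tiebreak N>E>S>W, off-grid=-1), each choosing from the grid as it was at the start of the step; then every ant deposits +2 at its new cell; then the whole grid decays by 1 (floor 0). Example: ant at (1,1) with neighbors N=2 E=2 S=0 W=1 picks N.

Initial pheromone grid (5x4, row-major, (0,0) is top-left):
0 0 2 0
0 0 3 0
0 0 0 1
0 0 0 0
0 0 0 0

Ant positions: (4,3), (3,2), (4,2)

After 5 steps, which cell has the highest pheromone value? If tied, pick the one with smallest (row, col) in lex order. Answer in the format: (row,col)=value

Answer: (2,2)=9

Derivation:
Step 1: ant0:(4,3)->N->(3,3) | ant1:(3,2)->N->(2,2) | ant2:(4,2)->N->(3,2)
  grid max=2 at (1,2)
Step 2: ant0:(3,3)->W->(3,2) | ant1:(2,2)->N->(1,2) | ant2:(3,2)->N->(2,2)
  grid max=3 at (1,2)
Step 3: ant0:(3,2)->N->(2,2) | ant1:(1,2)->S->(2,2) | ant2:(2,2)->N->(1,2)
  grid max=5 at (2,2)
Step 4: ant0:(2,2)->N->(1,2) | ant1:(2,2)->N->(1,2) | ant2:(1,2)->S->(2,2)
  grid max=7 at (1,2)
Step 5: ant0:(1,2)->S->(2,2) | ant1:(1,2)->S->(2,2) | ant2:(2,2)->N->(1,2)
  grid max=9 at (2,2)
Final grid:
  0 0 0 0
  0 0 8 0
  0 0 9 0
  0 0 0 0
  0 0 0 0
Max pheromone 9 at (2,2)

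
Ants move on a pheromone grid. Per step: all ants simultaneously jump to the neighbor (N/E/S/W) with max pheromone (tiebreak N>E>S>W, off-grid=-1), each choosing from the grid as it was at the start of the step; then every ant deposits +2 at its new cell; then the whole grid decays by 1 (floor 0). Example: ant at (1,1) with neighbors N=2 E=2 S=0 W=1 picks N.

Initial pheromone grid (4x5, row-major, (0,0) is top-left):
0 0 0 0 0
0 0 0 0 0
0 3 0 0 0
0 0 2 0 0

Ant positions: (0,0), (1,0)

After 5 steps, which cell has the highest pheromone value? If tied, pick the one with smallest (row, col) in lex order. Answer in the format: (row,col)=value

Step 1: ant0:(0,0)->E->(0,1) | ant1:(1,0)->N->(0,0)
  grid max=2 at (2,1)
Step 2: ant0:(0,1)->W->(0,0) | ant1:(0,0)->E->(0,1)
  grid max=2 at (0,0)
Step 3: ant0:(0,0)->E->(0,1) | ant1:(0,1)->W->(0,0)
  grid max=3 at (0,0)
Step 4: ant0:(0,1)->W->(0,0) | ant1:(0,0)->E->(0,1)
  grid max=4 at (0,0)
Step 5: ant0:(0,0)->E->(0,1) | ant1:(0,1)->W->(0,0)
  grid max=5 at (0,0)
Final grid:
  5 5 0 0 0
  0 0 0 0 0
  0 0 0 0 0
  0 0 0 0 0
Max pheromone 5 at (0,0)

Answer: (0,0)=5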